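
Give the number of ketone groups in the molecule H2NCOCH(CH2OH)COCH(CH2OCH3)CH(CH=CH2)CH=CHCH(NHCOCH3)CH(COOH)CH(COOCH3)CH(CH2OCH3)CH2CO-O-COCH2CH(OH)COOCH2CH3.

Taking each segment in turn:
  H2NCO: –C(=O)NH2: carbonyl C bonded to C and to N → amide (the N is not a separate amine).
  CH(CH2OH): pendant –CH2OH on an sp³ backbone C → alcohol.
  CO: –C(=O)– with carbon on both sides → ketone.
  CH(CH2OCH3): pendant –CH2OCH3: C–O–C linkage → ether.
  CH(CH=CH2): pendant –CH=CH2: C=C double bond → alkene.
  CH=CH: C=C double bond → alkene.
  CH(NHCOCH3): pendant –NHC(=O)CH3: N bonded to a carbonyl → amide (not amine).
  CH(COOH): pendant –COOH: carbonyl C bonded to C and –OH → carboxylic acid.
  CH(COOCH3): pendant –COOCH3: carbonyl C bonded to C and –OCH3 → ester.
  CH(CH2OCH3): pendant –CH2OCH3: C–O–C linkage → ether.
  CH2CO-O-COCH2: two acyl groups sharing one oxygen, –C(=O)–O–C(=O)– → anhydride.
  CH(OH): –OH on an sp³ carbon → alcohol (secondary).
  COOCH2CH3: –C(=O)OCH2CH3: carbonyl C bonded to C and to –OEt → ester.
Ketone appears at: CO → 1.

1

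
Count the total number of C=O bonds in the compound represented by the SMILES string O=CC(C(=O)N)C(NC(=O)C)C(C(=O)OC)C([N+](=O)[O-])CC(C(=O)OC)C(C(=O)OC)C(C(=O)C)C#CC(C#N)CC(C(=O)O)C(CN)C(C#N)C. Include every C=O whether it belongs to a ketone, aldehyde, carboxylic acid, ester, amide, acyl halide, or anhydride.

8

OHC: aldehyde, 1 C=O (running total 1).
CH(CONH2): amide, 1 C=O (running total 2).
CH(NHCOCH3): amide, 1 C=O (running total 3).
CH(COOCH3): ester, 1 C=O (running total 4).
CH(COOCH3): ester, 1 C=O (running total 5).
CH(COOCH3): ester, 1 C=O (running total 6).
CH(COCH3): ketone, 1 C=O (running total 7).
CH(COOH): carboxylic acid, 1 C=O (running total 8).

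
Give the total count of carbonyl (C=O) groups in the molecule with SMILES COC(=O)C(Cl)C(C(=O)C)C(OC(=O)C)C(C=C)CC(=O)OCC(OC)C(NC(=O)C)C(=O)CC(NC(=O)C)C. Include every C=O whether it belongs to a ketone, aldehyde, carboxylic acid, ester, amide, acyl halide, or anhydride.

CH3OOC: ester, 1 C=O (running total 1).
CH(COCH3): ketone, 1 C=O (running total 2).
CH(OCOCH3): ester, 1 C=O (running total 3).
CH2COOCH2: ester, 1 C=O (running total 4).
CH(NHCOCH3): amide, 1 C=O (running total 5).
CO: ketone, 1 C=O (running total 6).
CH(NHCOCH3): amide, 1 C=O (running total 7).

7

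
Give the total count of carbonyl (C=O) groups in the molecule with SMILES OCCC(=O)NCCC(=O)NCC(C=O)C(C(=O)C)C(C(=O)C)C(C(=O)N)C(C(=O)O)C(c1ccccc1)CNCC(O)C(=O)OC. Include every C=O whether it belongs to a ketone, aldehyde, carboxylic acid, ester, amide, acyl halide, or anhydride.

CH2CONHCH2: amide, 1 C=O (running total 1).
CH2CONHCH2: amide, 1 C=O (running total 2).
CH(CHO): aldehyde, 1 C=O (running total 3).
CH(COCH3): ketone, 1 C=O (running total 4).
CH(COCH3): ketone, 1 C=O (running total 5).
CH(CONH2): amide, 1 C=O (running total 6).
CH(COOH): carboxylic acid, 1 C=O (running total 7).
COOCH3: ester, 1 C=O (running total 8).

8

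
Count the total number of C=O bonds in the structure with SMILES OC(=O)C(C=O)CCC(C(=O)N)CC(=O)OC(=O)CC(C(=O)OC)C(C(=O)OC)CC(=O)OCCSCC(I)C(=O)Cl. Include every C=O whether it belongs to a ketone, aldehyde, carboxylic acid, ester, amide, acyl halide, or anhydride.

9

HOOC: carboxylic acid, 1 C=O (running total 1).
CH(CHO): aldehyde, 1 C=O (running total 2).
CH(CONH2): amide, 1 C=O (running total 3).
CH2CO-O-COCH2: anhydride, 2 C=O (running total 5).
CH(COOCH3): ester, 1 C=O (running total 6).
CH(COOCH3): ester, 1 C=O (running total 7).
CH2COOCH2: ester, 1 C=O (running total 8).
COCl: acyl halide, 1 C=O (running total 9).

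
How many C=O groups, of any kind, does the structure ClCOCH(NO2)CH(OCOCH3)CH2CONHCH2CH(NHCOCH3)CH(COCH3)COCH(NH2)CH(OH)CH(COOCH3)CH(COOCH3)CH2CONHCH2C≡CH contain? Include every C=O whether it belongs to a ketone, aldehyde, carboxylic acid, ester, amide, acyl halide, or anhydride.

9

ClCO: acyl halide, 1 C=O (running total 1).
CH(OCOCH3): ester, 1 C=O (running total 2).
CH2CONHCH2: amide, 1 C=O (running total 3).
CH(NHCOCH3): amide, 1 C=O (running total 4).
CH(COCH3): ketone, 1 C=O (running total 5).
CO: ketone, 1 C=O (running total 6).
CH(COOCH3): ester, 1 C=O (running total 7).
CH(COOCH3): ester, 1 C=O (running total 8).
CH2CONHCH2: amide, 1 C=O (running total 9).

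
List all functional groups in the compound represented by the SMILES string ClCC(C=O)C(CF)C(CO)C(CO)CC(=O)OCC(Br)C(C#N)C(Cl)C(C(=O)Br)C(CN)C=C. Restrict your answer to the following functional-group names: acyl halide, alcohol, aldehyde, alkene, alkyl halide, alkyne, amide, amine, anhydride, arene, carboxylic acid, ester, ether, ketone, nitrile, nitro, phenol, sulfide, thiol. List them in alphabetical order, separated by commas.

Working along the chain:
  ClCH2: halogen on an sp³ carbon → alkyl halide.
  CH(CHO): pendant –CHO: carbonyl C bonded to C and H → aldehyde.
  CH(CH2F): pendant –CH2X: halogen on sp³ carbon → alkyl halide.
  CH(CH2OH): pendant –CH2OH on an sp³ backbone C → alcohol.
  CH(CH2OH): pendant –CH2OH on an sp³ backbone C → alcohol.
  CH2COOCH2: –C(=O)–O–C with C on the carbonyl side → ester.
  CH(Br): halogen on an sp³ carbon → alkyl halide.
  CH(CN): pendant –C≡N: nitrile.
  CH(Cl): halogen on an sp³ carbon → alkyl halide.
  CH(COBr): pendant –C(=O)X: carbonyl C bonded to C and halogen → acyl halide.
  CH(CH2NH2): pendant –CH2NH2: N on sp³ C, no adjacent C=O → amine.
  CH=CH2: C=C double bond → alkene.

acyl halide, alcohol, aldehyde, alkene, alkyl halide, amine, ester, nitrile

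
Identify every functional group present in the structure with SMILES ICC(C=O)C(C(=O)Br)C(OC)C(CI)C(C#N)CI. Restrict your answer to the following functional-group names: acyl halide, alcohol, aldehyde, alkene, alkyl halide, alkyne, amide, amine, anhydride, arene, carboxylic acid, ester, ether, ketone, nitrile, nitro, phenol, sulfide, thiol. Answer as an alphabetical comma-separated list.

acyl halide, aldehyde, alkyl halide, ether, nitrile

halogen on an sp³ carbon → alkyl halide.
pendant –CHO: carbonyl C bonded to C and H → aldehyde.
pendant –C(=O)X: carbonyl C bonded to C and halogen → acyl halide.
pendant –OCH3: C–O–C with sp³ C, no adjacent C=O → ether.
pendant –CH2X: halogen on sp³ carbon → alkyl halide.
pendant –C≡N: nitrile.
halogen on an sp³ carbon → alkyl halide.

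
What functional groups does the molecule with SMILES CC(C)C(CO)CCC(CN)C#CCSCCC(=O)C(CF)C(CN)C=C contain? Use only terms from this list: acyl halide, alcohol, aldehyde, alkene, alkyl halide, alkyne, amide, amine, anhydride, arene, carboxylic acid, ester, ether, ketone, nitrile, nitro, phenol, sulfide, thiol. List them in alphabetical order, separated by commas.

alcohol, alkene, alkyl halide, alkyne, amine, ketone, sulfide

Reading the structure from left to right:
  CH(CH2OH): pendant –CH2OH on an sp³ backbone C → alcohol.
  CH(CH2NH2): pendant –CH2NH2: N on sp³ C, no adjacent C=O → amine.
  C≡C: C≡C triple bond → alkyne.
  CH2SCH2: C–S–C linkage → sulfide (thioether).
  CO: –C(=O)– with carbon on both sides → ketone.
  CH(CH2F): pendant –CH2X: halogen on sp³ carbon → alkyl halide.
  CH(CH2NH2): pendant –CH2NH2: N on sp³ C, no adjacent C=O → amine.
  CH=CH2: C=C double bond → alkene.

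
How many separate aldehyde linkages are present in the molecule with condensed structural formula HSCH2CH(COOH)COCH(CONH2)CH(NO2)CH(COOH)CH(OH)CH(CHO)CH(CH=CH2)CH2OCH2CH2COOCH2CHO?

2

Reading the structure from left to right:
  HSCH2: –SH on an sp³ carbon → thiol.
  CH(COOH): pendant –COOH: carbonyl C bonded to C and –OH → carboxylic acid.
  CO: –C(=O)– with carbon on both sides → ketone.
  CH(CONH2): pendant –CONH2: carbonyl C bonded to C and N → amide.
  CH(NO2): –NO2 on an sp³ carbon → nitro (the N=O is not a carbonyl).
  CH(COOH): pendant –COOH: carbonyl C bonded to C and –OH → carboxylic acid.
  CH(OH): –OH on an sp³ carbon → alcohol (secondary).
  CH(CHO): pendant –CHO: carbonyl C bonded to C and H → aldehyde.
  CH(CH=CH2): pendant –CH=CH2: C=C double bond → alkene.
  CH2OCH2: C–O–C with sp³ carbons on both sides and no adjacent C=O → ether.
  CH2COOCH2: –C(=O)–O–C with C on the carbonyl side → ester.
  CHO: terminal –CHO: carbonyl C bonded to H and C → aldehyde.
Aldehyde appears at: CH(CHO), CHO → 2.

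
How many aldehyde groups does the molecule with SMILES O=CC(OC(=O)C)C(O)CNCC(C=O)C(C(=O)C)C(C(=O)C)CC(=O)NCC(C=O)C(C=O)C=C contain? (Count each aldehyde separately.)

4

Reading the structure from left to right:
  OHC: terminal –CHO: carbonyl C bonded to H and C → aldehyde.
  CH(OCOCH3): pendant –OC(=O)CH3: an acyloxy group → ester.
  CH(OH): –OH on an sp³ carbon → alcohol (secondary).
  CH2NHCH2: C–N–C with sp³ carbons and no adjacent C=O → amine (secondary).
  CH(CHO): pendant –CHO: carbonyl C bonded to C and H → aldehyde.
  CH(COCH3): pendant –COCH3: carbonyl C bonded to two carbons → ketone.
  CH(COCH3): pendant –COCH3: carbonyl C bonded to two carbons → ketone.
  CH2CONHCH2: –C(=O)–N– linkage → amide (the N is not an amine).
  CH(CHO): pendant –CHO: carbonyl C bonded to C and H → aldehyde.
  CH(CHO): pendant –CHO: carbonyl C bonded to C and H → aldehyde.
  CH=CH2: C=C double bond → alkene.
Aldehyde appears at: OHC, CH(CHO), CH(CHO), CH(CHO) → 4.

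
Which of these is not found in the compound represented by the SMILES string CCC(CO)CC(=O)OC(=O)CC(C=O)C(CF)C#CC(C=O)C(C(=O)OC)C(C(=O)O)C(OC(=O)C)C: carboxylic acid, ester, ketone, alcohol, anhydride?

ketone

carboxylic acid: present (CH(COOH) — pendant –COOH: carbonyl C bonded to C and –OH → carboxylic acid).
ester: present (CH(COOCH3) — pendant –COOCH3: carbonyl C bonded to C and –OCH3 → ester).
alcohol: present (CH(CH2OH) — pendant –CH2OH on an sp³ backbone C → alcohol).
anhydride: present (CH2CO-O-COCH2 — two acyl groups sharing one oxygen, –C(=O)–O–C(=O)– → anhydride).
ketone: absent. In each of CH(COOCH3) and CH(OCOCH3), the C=O is bonded to an –O–C group, which defines an ester, not a ketone. In CH(COOH), the C=O bears an –OH, making it a carboxylic acid rather than a ketone. In CH(CHO), the carbonyl carbon carries an H, so it is an aldehyde, not a ketone. In CH2CO-O-COCH2, the two C=O groups share a bridging oxygen, which is an anhydride linkage, not a ketone.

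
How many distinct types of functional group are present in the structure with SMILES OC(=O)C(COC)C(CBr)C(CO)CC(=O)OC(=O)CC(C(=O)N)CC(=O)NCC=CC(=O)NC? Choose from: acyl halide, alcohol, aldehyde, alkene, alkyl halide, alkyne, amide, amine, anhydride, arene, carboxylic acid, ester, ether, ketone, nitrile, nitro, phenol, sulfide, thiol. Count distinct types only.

–COOH: carbonyl C bonded to –OH and C → carboxylic acid (the –OH is not a separate alcohol).
pendant –CH2OCH3: C–O–C linkage → ether.
pendant –CH2X: halogen on sp³ carbon → alkyl halide.
pendant –CH2OH on an sp³ backbone C → alcohol.
two acyl groups sharing one oxygen, –C(=O)–O–C(=O)– → anhydride.
pendant –CONH2: carbonyl C bonded to C and N → amide.
–C(=O)–N– linkage → amide (the N is not an amine).
C=C double bond → alkene.
–C(=O)NHCH3: carbonyl C bonded to C and to N → amide (the N is not an amine).
Distinct types present: alcohol, alkene, alkyl halide, amide, anhydride, carboxylic acid, ether.

7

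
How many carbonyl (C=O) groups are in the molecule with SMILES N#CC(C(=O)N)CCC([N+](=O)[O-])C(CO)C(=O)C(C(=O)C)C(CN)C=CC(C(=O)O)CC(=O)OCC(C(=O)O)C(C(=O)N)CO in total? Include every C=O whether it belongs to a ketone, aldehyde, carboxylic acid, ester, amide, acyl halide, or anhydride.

7

CH(CONH2): amide, 1 C=O (running total 1).
CO: ketone, 1 C=O (running total 2).
CH(COCH3): ketone, 1 C=O (running total 3).
CH(COOH): carboxylic acid, 1 C=O (running total 4).
CH2COOCH2: ester, 1 C=O (running total 5).
CH(COOH): carboxylic acid, 1 C=O (running total 6).
CH(CONH2): amide, 1 C=O (running total 7).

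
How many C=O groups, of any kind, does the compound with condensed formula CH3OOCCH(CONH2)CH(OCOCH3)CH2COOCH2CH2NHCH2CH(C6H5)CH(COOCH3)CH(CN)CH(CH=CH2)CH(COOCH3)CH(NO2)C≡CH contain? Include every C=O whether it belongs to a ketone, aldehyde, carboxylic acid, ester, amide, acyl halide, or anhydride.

CH3OOC: ester, 1 C=O (running total 1).
CH(CONH2): amide, 1 C=O (running total 2).
CH(OCOCH3): ester, 1 C=O (running total 3).
CH2COOCH2: ester, 1 C=O (running total 4).
CH(COOCH3): ester, 1 C=O (running total 5).
CH(COOCH3): ester, 1 C=O (running total 6).

6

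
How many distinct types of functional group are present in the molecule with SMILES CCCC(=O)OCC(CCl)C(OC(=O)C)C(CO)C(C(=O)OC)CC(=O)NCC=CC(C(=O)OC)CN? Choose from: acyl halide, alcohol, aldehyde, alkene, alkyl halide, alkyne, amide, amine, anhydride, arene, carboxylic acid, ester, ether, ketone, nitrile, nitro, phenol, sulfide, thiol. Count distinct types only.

–C(=O)–O–C with C on the carbonyl side → ester.
pendant –CH2X: halogen on sp³ carbon → alkyl halide.
pendant –OC(=O)CH3: an acyloxy group → ester.
pendant –CH2OH on an sp³ backbone C → alcohol.
pendant –COOCH3: carbonyl C bonded to C and –OCH3 → ester.
–C(=O)–N– linkage → amide (the N is not an amine).
C=C double bond → alkene.
pendant –COOCH3: carbonyl C bonded to C and –OCH3 → ester.
–NH2 on an sp³ carbon with no adjacent C=O → amine.
Distinct types present: alcohol, alkene, alkyl halide, amide, amine, ester.

6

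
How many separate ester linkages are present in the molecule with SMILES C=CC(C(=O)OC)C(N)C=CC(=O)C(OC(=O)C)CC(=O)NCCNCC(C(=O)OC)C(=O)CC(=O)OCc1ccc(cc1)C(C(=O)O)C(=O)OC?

C=C double bond → alkene.
pendant –COOCH3: carbonyl C bonded to C and –OCH3 → ester.
–NH2 on an sp³ carbon with no adjacent C=O → amine.
C=C double bond → alkene.
–C(=O)– with carbon on both sides → ketone.
pendant –OC(=O)CH3: an acyloxy group → ester.
–C(=O)–N– linkage → amide (the N is not an amine).
C–N–C with sp³ carbons and no adjacent C=O → amine (secondary).
pendant –COOCH3: carbonyl C bonded to C and –OCH3 → ester.
–C(=O)– with carbon on both sides → ketone.
–C(=O)–O–C with C on the carbonyl side → ester.
para-disubstituted benzene ring → arene.
pendant –COOH: carbonyl C bonded to C and –OH → carboxylic acid.
–C(=O)OCH3: carbonyl C bonded to C and to –OCH3 → ester (not ketone + ether).
Ester appears at: CH(COOCH3), CH(OCOCH3), CH(COOCH3), CH2COOCH2, COOCH3 → 5.

5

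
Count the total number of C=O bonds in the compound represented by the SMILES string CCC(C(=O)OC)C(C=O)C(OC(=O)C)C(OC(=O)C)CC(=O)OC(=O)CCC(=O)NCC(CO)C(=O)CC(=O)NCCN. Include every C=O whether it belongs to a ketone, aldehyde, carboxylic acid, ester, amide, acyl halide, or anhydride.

CH(COOCH3): ester, 1 C=O (running total 1).
CH(CHO): aldehyde, 1 C=O (running total 2).
CH(OCOCH3): ester, 1 C=O (running total 3).
CH(OCOCH3): ester, 1 C=O (running total 4).
CH2CO-O-COCH2: anhydride, 2 C=O (running total 6).
CH2CONHCH2: amide, 1 C=O (running total 7).
CO: ketone, 1 C=O (running total 8).
CH2CONHCH2: amide, 1 C=O (running total 9).

9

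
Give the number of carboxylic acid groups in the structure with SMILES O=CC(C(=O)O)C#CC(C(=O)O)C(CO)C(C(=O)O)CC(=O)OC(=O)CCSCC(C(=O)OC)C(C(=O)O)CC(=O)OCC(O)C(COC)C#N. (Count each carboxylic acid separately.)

terminal –CHO: carbonyl C bonded to H and C → aldehyde.
pendant –COOH: carbonyl C bonded to C and –OH → carboxylic acid.
C≡C triple bond → alkyne.
pendant –COOH: carbonyl C bonded to C and –OH → carboxylic acid.
pendant –CH2OH on an sp³ backbone C → alcohol.
pendant –COOH: carbonyl C bonded to C and –OH → carboxylic acid.
two acyl groups sharing one oxygen, –C(=O)–O–C(=O)– → anhydride.
C–S–C linkage → sulfide (thioether).
pendant –COOCH3: carbonyl C bonded to C and –OCH3 → ester.
pendant –COOH: carbonyl C bonded to C and –OH → carboxylic acid.
–C(=O)–O–C with C on the carbonyl side → ester.
–OH on an sp³ carbon → alcohol (secondary).
pendant –CH2OCH3: C–O–C linkage → ether.
–C≡N: carbon triple-bonded to nitrogen → nitrile.
Carboxylic acid appears at: CH(COOH), CH(COOH), CH(COOH), CH(COOH) → 4.

4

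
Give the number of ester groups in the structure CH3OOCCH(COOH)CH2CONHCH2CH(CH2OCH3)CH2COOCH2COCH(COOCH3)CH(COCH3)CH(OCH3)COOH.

CH3O–C(=O)–: carbonyl C bonded to C and to –OCH3 → ester (not ketone + ether).
pendant –COOH: carbonyl C bonded to C and –OH → carboxylic acid.
–C(=O)–N– linkage → amide (the N is not an amine).
pendant –CH2OCH3: C–O–C linkage → ether.
–C(=O)–O–C with C on the carbonyl side → ester.
–C(=O)– with carbon on both sides → ketone.
pendant –COOCH3: carbonyl C bonded to C and –OCH3 → ester.
pendant –COCH3: carbonyl C bonded to two carbons → ketone.
pendant –OCH3: C–O–C with sp³ C, no adjacent C=O → ether.
–COOH: carbonyl C bonded to –OH and C → carboxylic acid (the –OH is not a separate alcohol).
Ester appears at: CH3OOC, CH2COOCH2, CH(COOCH3) → 3.

3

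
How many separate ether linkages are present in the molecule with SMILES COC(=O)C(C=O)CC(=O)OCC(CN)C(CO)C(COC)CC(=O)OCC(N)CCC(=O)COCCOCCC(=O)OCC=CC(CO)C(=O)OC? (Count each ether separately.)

Working along the chain:
  CH3OOC: CH3O–C(=O)–: carbonyl C bonded to C and to –OCH3 → ester (not ketone + ether).
  CH(CHO): pendant –CHO: carbonyl C bonded to C and H → aldehyde.
  CH2COOCH2: –C(=O)–O–C with C on the carbonyl side → ester.
  CH(CH2NH2): pendant –CH2NH2: N on sp³ C, no adjacent C=O → amine.
  CH(CH2OH): pendant –CH2OH on an sp³ backbone C → alcohol.
  CH(CH2OCH3): pendant –CH2OCH3: C–O–C linkage → ether.
  CH2COOCH2: –C(=O)–O–C with C on the carbonyl side → ester.
  CH(NH2): –NH2 on an sp³ carbon with no adjacent C=O → amine.
  CO: –C(=O)– with carbon on both sides → ketone.
  CH2OCH2: C–O–C with sp³ carbons on both sides and no adjacent C=O → ether.
  CH2OCH2: C–O–C with sp³ carbons on both sides and no adjacent C=O → ether.
  CH2COOCH2: –C(=O)–O–C with C on the carbonyl side → ester.
  CH=CH: C=C double bond → alkene.
  CH(CH2OH): pendant –CH2OH on an sp³ backbone C → alcohol.
  COOCH3: –C(=O)OCH3: carbonyl C bonded to C and to –OCH3 → ester (not ketone + ether).
Ether appears at: CH(CH2OCH3), CH2OCH2, CH2OCH2 → 3.

3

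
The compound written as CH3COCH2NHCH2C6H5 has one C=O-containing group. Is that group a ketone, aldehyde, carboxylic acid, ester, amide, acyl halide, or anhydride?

ketone

The carbonyl is in the CO segment: –C(=O)– with carbon on both sides → ketone.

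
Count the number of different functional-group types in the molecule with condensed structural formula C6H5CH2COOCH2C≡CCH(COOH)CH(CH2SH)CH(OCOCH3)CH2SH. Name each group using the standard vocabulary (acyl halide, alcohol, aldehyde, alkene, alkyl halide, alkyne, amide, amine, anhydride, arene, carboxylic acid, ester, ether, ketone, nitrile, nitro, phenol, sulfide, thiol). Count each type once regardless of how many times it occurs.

5

Working along the chain:
  C6H5: C6H5– phenyl ring → arene.
  CH2COOCH2: –C(=O)–O–C with C on the carbonyl side → ester.
  C≡C: C≡C triple bond → alkyne.
  CH(COOH): pendant –COOH: carbonyl C bonded to C and –OH → carboxylic acid.
  CH(CH2SH): pendant –CH2SH → thiol.
  CH(OCOCH3): pendant –OC(=O)CH3: an acyloxy group → ester.
  CH2SH: –SH on an sp³ carbon → thiol.
Distinct types present: alkyne, arene, carboxylic acid, ester, thiol.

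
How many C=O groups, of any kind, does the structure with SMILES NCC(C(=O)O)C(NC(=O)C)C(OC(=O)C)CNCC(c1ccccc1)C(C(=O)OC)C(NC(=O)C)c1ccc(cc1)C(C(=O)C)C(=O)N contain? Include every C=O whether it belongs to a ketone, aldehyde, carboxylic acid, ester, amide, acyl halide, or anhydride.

CH(COOH): carboxylic acid, 1 C=O (running total 1).
CH(NHCOCH3): amide, 1 C=O (running total 2).
CH(OCOCH3): ester, 1 C=O (running total 3).
CH(COOCH3): ester, 1 C=O (running total 4).
CH(NHCOCH3): amide, 1 C=O (running total 5).
CH(COCH3): ketone, 1 C=O (running total 6).
CONH2: amide, 1 C=O (running total 7).

7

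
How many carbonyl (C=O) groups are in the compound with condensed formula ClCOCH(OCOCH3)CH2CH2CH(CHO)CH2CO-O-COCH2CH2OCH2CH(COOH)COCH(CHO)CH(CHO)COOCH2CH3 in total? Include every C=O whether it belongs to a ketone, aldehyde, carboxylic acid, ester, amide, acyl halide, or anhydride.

ClCO: acyl halide, 1 C=O (running total 1).
CH(OCOCH3): ester, 1 C=O (running total 2).
CH(CHO): aldehyde, 1 C=O (running total 3).
CH2CO-O-COCH2: anhydride, 2 C=O (running total 5).
CH(COOH): carboxylic acid, 1 C=O (running total 6).
CO: ketone, 1 C=O (running total 7).
CH(CHO): aldehyde, 1 C=O (running total 8).
CH(CHO): aldehyde, 1 C=O (running total 9).
COOCH2CH3: ester, 1 C=O (running total 10).

10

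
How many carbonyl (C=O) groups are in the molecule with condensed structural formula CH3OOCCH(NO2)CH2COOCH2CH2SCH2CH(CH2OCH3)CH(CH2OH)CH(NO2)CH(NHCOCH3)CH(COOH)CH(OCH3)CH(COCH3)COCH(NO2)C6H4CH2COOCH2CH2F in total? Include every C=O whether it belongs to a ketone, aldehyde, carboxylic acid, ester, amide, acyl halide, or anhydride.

CH3OOC: ester, 1 C=O (running total 1).
CH2COOCH2: ester, 1 C=O (running total 2).
CH(NHCOCH3): amide, 1 C=O (running total 3).
CH(COOH): carboxylic acid, 1 C=O (running total 4).
CH(COCH3): ketone, 1 C=O (running total 5).
CO: ketone, 1 C=O (running total 6).
CH2COOCH2: ester, 1 C=O (running total 7).

7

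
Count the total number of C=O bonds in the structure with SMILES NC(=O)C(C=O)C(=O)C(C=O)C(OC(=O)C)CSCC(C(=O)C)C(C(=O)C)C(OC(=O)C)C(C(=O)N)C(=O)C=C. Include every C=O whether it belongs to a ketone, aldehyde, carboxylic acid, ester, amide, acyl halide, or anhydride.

H2NCO: amide, 1 C=O (running total 1).
CH(CHO): aldehyde, 1 C=O (running total 2).
CO: ketone, 1 C=O (running total 3).
CH(CHO): aldehyde, 1 C=O (running total 4).
CH(OCOCH3): ester, 1 C=O (running total 5).
CH(COCH3): ketone, 1 C=O (running total 6).
CH(COCH3): ketone, 1 C=O (running total 7).
CH(OCOCH3): ester, 1 C=O (running total 8).
CH(CONH2): amide, 1 C=O (running total 9).
CO: ketone, 1 C=O (running total 10).

10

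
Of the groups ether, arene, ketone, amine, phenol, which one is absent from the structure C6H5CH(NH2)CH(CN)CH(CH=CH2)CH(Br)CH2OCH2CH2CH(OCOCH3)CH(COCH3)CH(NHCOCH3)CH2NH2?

phenol

amine: present (CH(NH2) — –NH2 on an sp³ carbon with no adjacent C=O → amine).
ether: present (CH2OCH2 — C–O–C with sp³ carbons on both sides and no adjacent C=O → ether).
arene: present (C6H5 — C6H5– phenyl ring → arene).
ketone: present (CH(COCH3) — pendant –COCH3: carbonyl C bonded to two carbons → ketone).
phenol: no segment matches this pattern.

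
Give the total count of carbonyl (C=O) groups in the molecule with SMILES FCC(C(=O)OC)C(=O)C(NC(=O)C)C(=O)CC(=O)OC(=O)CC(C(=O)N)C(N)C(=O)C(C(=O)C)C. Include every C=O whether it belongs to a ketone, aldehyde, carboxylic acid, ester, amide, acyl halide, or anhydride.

9

CH(COOCH3): ester, 1 C=O (running total 1).
CO: ketone, 1 C=O (running total 2).
CH(NHCOCH3): amide, 1 C=O (running total 3).
CO: ketone, 1 C=O (running total 4).
CH2CO-O-COCH2: anhydride, 2 C=O (running total 6).
CH(CONH2): amide, 1 C=O (running total 7).
CO: ketone, 1 C=O (running total 8).
CH(COCH3): ketone, 1 C=O (running total 9).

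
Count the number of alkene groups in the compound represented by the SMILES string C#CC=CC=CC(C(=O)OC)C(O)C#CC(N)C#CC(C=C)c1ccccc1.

Working along the chain:
  HC≡C: C≡C triple bond → alkyne.
  CH=CH: C=C double bond → alkene.
  CH=CH: C=C double bond → alkene.
  CH(COOCH3): pendant –COOCH3: carbonyl C bonded to C and –OCH3 → ester.
  CH(OH): –OH on an sp³ carbon → alcohol (secondary).
  C≡C: C≡C triple bond → alkyne.
  CH(NH2): –NH2 on an sp³ carbon with no adjacent C=O → amine.
  C≡C: C≡C triple bond → alkyne.
  CH(CH=CH2): pendant –CH=CH2: C=C double bond → alkene.
  C6H5: –C6H5 phenyl ring → arene.
Alkene appears at: CH=CH, CH=CH, CH(CH=CH2) → 3.

3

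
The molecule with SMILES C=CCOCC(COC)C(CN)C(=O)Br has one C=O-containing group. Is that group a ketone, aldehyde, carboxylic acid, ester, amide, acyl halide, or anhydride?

The carbonyl is in the COBr segment: –C(=O)Br: carbonyl C bonded to C and to a halogen → acyl halide (not alkyl halide).

acyl halide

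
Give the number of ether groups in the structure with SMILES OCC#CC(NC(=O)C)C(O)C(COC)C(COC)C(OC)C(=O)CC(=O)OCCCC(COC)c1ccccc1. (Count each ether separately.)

4

HO– on an sp³ carbon → alcohol.
C≡C triple bond → alkyne.
pendant –NHC(=O)CH3: N bonded to a carbonyl → amide (not amine).
–OH on an sp³ carbon → alcohol (secondary).
pendant –CH2OCH3: C–O–C linkage → ether.
pendant –CH2OCH3: C–O–C linkage → ether.
pendant –OCH3: C–O–C with sp³ C, no adjacent C=O → ether.
–C(=O)– with carbon on both sides → ketone.
–C(=O)–O–C with C on the carbonyl side → ester.
pendant –CH2OCH3: C–O–C linkage → ether.
–C6H5 phenyl ring → arene.
Ether appears at: CH(CH2OCH3), CH(CH2OCH3), CH(OCH3), CH(CH2OCH3) → 4.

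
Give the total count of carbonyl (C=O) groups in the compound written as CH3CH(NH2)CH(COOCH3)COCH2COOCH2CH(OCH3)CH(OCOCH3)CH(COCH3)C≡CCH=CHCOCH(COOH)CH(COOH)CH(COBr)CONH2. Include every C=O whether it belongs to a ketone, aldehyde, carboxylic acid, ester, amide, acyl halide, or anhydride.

10

CH(COOCH3): ester, 1 C=O (running total 1).
CO: ketone, 1 C=O (running total 2).
CH2COOCH2: ester, 1 C=O (running total 3).
CH(OCOCH3): ester, 1 C=O (running total 4).
CH(COCH3): ketone, 1 C=O (running total 5).
CO: ketone, 1 C=O (running total 6).
CH(COOH): carboxylic acid, 1 C=O (running total 7).
CH(COOH): carboxylic acid, 1 C=O (running total 8).
CH(COBr): acyl halide, 1 C=O (running total 9).
CONH2: amide, 1 C=O (running total 10).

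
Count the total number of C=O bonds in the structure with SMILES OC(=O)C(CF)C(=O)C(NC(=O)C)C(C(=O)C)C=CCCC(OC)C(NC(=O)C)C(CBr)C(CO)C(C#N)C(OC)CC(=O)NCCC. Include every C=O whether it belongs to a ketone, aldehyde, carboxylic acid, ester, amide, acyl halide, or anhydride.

6

HOOC: carboxylic acid, 1 C=O (running total 1).
CO: ketone, 1 C=O (running total 2).
CH(NHCOCH3): amide, 1 C=O (running total 3).
CH(COCH3): ketone, 1 C=O (running total 4).
CH(NHCOCH3): amide, 1 C=O (running total 5).
CH2CONHCH2: amide, 1 C=O (running total 6).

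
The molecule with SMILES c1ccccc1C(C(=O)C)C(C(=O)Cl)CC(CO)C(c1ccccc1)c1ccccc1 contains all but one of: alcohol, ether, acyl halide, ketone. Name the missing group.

ether

alcohol: present (CH(CH2OH) — pendant –CH2OH on an sp³ backbone C → alcohol).
acyl halide: present (CH(COCl) — pendant –C(=O)X: carbonyl C bonded to C and halogen → acyl halide).
ketone: present (CH(COCH3) — pendant –COCH3: carbonyl C bonded to two carbons → ketone).
ether: no segment matches this pattern.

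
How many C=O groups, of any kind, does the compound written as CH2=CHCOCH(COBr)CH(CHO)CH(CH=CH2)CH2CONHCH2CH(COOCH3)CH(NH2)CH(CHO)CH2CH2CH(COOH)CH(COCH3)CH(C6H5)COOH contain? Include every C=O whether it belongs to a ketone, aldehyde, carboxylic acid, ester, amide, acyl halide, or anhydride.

CO: ketone, 1 C=O (running total 1).
CH(COBr): acyl halide, 1 C=O (running total 2).
CH(CHO): aldehyde, 1 C=O (running total 3).
CH2CONHCH2: amide, 1 C=O (running total 4).
CH(COOCH3): ester, 1 C=O (running total 5).
CH(CHO): aldehyde, 1 C=O (running total 6).
CH(COOH): carboxylic acid, 1 C=O (running total 7).
CH(COCH3): ketone, 1 C=O (running total 8).
COOH: carboxylic acid, 1 C=O (running total 9).

9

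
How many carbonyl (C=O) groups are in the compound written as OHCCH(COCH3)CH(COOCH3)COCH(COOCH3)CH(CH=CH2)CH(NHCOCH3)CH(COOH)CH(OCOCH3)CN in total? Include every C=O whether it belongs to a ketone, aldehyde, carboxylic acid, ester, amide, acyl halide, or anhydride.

8

OHC: aldehyde, 1 C=O (running total 1).
CH(COCH3): ketone, 1 C=O (running total 2).
CH(COOCH3): ester, 1 C=O (running total 3).
CO: ketone, 1 C=O (running total 4).
CH(COOCH3): ester, 1 C=O (running total 5).
CH(NHCOCH3): amide, 1 C=O (running total 6).
CH(COOH): carboxylic acid, 1 C=O (running total 7).
CH(OCOCH3): ester, 1 C=O (running total 8).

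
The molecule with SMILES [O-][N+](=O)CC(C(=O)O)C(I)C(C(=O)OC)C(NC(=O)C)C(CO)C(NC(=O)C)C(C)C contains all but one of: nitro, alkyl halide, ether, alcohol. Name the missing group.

alcohol: present (CH(CH2OH) — pendant –CH2OH on an sp³ backbone C → alcohol).
nitro: present (O2NCH2 — –NO2 on carbon → nitro group).
alkyl halide: present (CH(I) — halogen on an sp³ carbon → alkyl halide).
ether: absent. In CH(COOCH3), the C–O–C oxygen is adjacent to a C=O, so it belongs to an ester, not an ether.

ether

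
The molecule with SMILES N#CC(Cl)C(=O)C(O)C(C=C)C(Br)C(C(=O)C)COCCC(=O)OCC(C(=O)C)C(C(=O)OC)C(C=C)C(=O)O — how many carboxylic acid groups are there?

1

Taking each segment in turn:
  N≡C: N≡C–: carbon triple-bonded to nitrogen → nitrile.
  CH(Cl): halogen on an sp³ carbon → alkyl halide.
  CO: –C(=O)– with carbon on both sides → ketone.
  CH(OH): –OH on an sp³ carbon → alcohol (secondary).
  CH(CH=CH2): pendant –CH=CH2: C=C double bond → alkene.
  CH(Br): halogen on an sp³ carbon → alkyl halide.
  CH(COCH3): pendant –COCH3: carbonyl C bonded to two carbons → ketone.
  CH2OCH2: C–O–C with sp³ carbons on both sides and no adjacent C=O → ether.
  CH2COOCH2: –C(=O)–O–C with C on the carbonyl side → ester.
  CH(COCH3): pendant –COCH3: carbonyl C bonded to two carbons → ketone.
  CH(COOCH3): pendant –COOCH3: carbonyl C bonded to C and –OCH3 → ester.
  CH(CH=CH2): pendant –CH=CH2: C=C double bond → alkene.
  COOH: –COOH: carbonyl C bonded to –OH and C → carboxylic acid (the –OH is not a separate alcohol).
Carboxylic acid appears at: COOH → 1.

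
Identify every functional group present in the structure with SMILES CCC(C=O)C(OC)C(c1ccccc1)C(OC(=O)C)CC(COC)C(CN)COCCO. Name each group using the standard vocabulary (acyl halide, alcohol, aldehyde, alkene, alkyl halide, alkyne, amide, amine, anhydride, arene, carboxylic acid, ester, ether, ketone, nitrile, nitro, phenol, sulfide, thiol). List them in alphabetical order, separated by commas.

alcohol, aldehyde, amine, arene, ester, ether

pendant –CHO: carbonyl C bonded to C and H → aldehyde.
pendant –OCH3: C–O–C with sp³ C, no adjacent C=O → ether.
pendant –C6H5: benzene ring → arene.
pendant –OC(=O)CH3: an acyloxy group → ester.
pendant –CH2OCH3: C–O–C linkage → ether.
pendant –CH2NH2: N on sp³ C, no adjacent C=O → amine.
C–O–C with sp³ carbons on both sides and no adjacent C=O → ether.
–OH on an sp³ carbon → alcohol.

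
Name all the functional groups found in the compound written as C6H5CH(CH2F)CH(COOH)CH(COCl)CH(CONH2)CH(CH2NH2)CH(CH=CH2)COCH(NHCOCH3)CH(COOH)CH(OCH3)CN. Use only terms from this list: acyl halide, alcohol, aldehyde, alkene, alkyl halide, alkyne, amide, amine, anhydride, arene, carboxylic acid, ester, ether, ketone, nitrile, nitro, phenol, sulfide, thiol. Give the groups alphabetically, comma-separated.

C6H5– phenyl ring → arene.
pendant –CH2X: halogen on sp³ carbon → alkyl halide.
pendant –COOH: carbonyl C bonded to C and –OH → carboxylic acid.
pendant –C(=O)X: carbonyl C bonded to C and halogen → acyl halide.
pendant –CONH2: carbonyl C bonded to C and N → amide.
pendant –CH2NH2: N on sp³ C, no adjacent C=O → amine.
pendant –CH=CH2: C=C double bond → alkene.
–C(=O)– with carbon on both sides → ketone.
pendant –NHC(=O)CH3: N bonded to a carbonyl → amide (not amine).
pendant –COOH: carbonyl C bonded to C and –OH → carboxylic acid.
pendant –OCH3: C–O–C with sp³ C, no adjacent C=O → ether.
–C≡N: carbon triple-bonded to nitrogen → nitrile.

acyl halide, alkene, alkyl halide, amide, amine, arene, carboxylic acid, ether, ketone, nitrile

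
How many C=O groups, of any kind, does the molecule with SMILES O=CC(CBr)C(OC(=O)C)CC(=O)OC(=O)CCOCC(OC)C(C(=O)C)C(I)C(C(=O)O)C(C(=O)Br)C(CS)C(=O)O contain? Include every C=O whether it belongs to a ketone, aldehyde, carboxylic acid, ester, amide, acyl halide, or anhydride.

8

OHC: aldehyde, 1 C=O (running total 1).
CH(OCOCH3): ester, 1 C=O (running total 2).
CH2CO-O-COCH2: anhydride, 2 C=O (running total 4).
CH(COCH3): ketone, 1 C=O (running total 5).
CH(COOH): carboxylic acid, 1 C=O (running total 6).
CH(COBr): acyl halide, 1 C=O (running total 7).
COOH: carboxylic acid, 1 C=O (running total 8).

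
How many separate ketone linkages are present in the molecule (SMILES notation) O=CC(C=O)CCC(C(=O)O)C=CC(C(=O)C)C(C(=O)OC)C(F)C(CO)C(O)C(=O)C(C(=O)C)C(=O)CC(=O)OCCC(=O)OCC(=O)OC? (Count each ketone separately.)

4

Taking each segment in turn:
  OHC: terminal –CHO: carbonyl C bonded to H and C → aldehyde.
  CH(CHO): pendant –CHO: carbonyl C bonded to C and H → aldehyde.
  CH(COOH): pendant –COOH: carbonyl C bonded to C and –OH → carboxylic acid.
  CH=CH: C=C double bond → alkene.
  CH(COCH3): pendant –COCH3: carbonyl C bonded to two carbons → ketone.
  CH(COOCH3): pendant –COOCH3: carbonyl C bonded to C and –OCH3 → ester.
  CH(F): halogen on an sp³ carbon → alkyl halide.
  CH(CH2OH): pendant –CH2OH on an sp³ backbone C → alcohol.
  CH(OH): –OH on an sp³ carbon → alcohol (secondary).
  CO: –C(=O)– with carbon on both sides → ketone.
  CH(COCH3): pendant –COCH3: carbonyl C bonded to two carbons → ketone.
  CO: –C(=O)– with carbon on both sides → ketone.
  CH2COOCH2: –C(=O)–O–C with C on the carbonyl side → ester.
  CH2COOCH2: –C(=O)–O–C with C on the carbonyl side → ester.
  COOCH3: –C(=O)OCH3: carbonyl C bonded to C and to –OCH3 → ester (not ketone + ether).
Ketone appears at: CH(COCH3), CO, CH(COCH3), CO → 4.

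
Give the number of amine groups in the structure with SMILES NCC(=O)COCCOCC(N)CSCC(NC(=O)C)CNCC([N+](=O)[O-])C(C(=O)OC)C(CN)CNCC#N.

5

–NH2 on an sp³ carbon with no adjacent C=O → amine.
–C(=O)– with carbon on both sides → ketone.
C–O–C with sp³ carbons on both sides and no adjacent C=O → ether.
C–O–C with sp³ carbons on both sides and no adjacent C=O → ether.
–NH2 on an sp³ carbon with no adjacent C=O → amine.
C–S–C linkage → sulfide (thioether).
pendant –NHC(=O)CH3: N bonded to a carbonyl → amide (not amine).
C–N–C with sp³ carbons and no adjacent C=O → amine (secondary).
–NO2 on an sp³ carbon → nitro (the N=O is not a carbonyl).
pendant –COOCH3: carbonyl C bonded to C and –OCH3 → ester.
pendant –CH2NH2: N on sp³ C, no adjacent C=O → amine.
C–N–C with sp³ carbons and no adjacent C=O → amine (secondary).
–C≡N: carbon triple-bonded to nitrogen → nitrile.
Amine appears at: H2NCH2, CH(NH2), CH2NHCH2, CH(CH2NH2), CH2NHCH2 → 5.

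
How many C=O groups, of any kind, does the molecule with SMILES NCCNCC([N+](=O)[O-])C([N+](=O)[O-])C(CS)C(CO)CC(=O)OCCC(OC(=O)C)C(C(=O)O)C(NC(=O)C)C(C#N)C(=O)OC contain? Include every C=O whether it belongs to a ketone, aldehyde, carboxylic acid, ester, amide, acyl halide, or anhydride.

CH2COOCH2: ester, 1 C=O (running total 1).
CH(OCOCH3): ester, 1 C=O (running total 2).
CH(COOH): carboxylic acid, 1 C=O (running total 3).
CH(NHCOCH3): amide, 1 C=O (running total 4).
COOCH3: ester, 1 C=O (running total 5).

5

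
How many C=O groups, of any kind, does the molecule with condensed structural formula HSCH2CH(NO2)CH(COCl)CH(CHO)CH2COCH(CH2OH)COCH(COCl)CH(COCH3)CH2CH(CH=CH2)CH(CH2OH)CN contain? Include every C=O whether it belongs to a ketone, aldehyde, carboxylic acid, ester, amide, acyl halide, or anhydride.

CH(COCl): acyl halide, 1 C=O (running total 1).
CH(CHO): aldehyde, 1 C=O (running total 2).
CO: ketone, 1 C=O (running total 3).
CO: ketone, 1 C=O (running total 4).
CH(COCl): acyl halide, 1 C=O (running total 5).
CH(COCH3): ketone, 1 C=O (running total 6).

6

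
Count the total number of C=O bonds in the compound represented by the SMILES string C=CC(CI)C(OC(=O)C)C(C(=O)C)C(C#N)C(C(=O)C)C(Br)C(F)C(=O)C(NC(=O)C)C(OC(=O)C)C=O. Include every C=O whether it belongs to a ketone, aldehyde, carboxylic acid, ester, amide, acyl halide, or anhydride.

7

CH(OCOCH3): ester, 1 C=O (running total 1).
CH(COCH3): ketone, 1 C=O (running total 2).
CH(COCH3): ketone, 1 C=O (running total 3).
CO: ketone, 1 C=O (running total 4).
CH(NHCOCH3): amide, 1 C=O (running total 5).
CH(OCOCH3): ester, 1 C=O (running total 6).
CHO: aldehyde, 1 C=O (running total 7).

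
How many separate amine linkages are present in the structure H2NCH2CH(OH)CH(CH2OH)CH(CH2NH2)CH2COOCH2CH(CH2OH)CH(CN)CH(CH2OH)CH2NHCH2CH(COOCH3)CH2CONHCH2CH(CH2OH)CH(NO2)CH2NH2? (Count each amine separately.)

4

–NH2 on an sp³ carbon with no adjacent C=O → amine.
–OH on an sp³ carbon → alcohol (secondary).
pendant –CH2OH on an sp³ backbone C → alcohol.
pendant –CH2NH2: N on sp³ C, no adjacent C=O → amine.
–C(=O)–O–C with C on the carbonyl side → ester.
pendant –CH2OH on an sp³ backbone C → alcohol.
pendant –C≡N: nitrile.
pendant –CH2OH on an sp³ backbone C → alcohol.
C–N–C with sp³ carbons and no adjacent C=O → amine (secondary).
pendant –COOCH3: carbonyl C bonded to C and –OCH3 → ester.
–C(=O)–N– linkage → amide (the N is not an amine).
pendant –CH2OH on an sp³ backbone C → alcohol.
–NO2 on an sp³ carbon → nitro (the N=O is not a carbonyl).
–NH2 on an sp³ carbon with no adjacent C=O → amine.
Amine appears at: H2NCH2, CH(CH2NH2), CH2NHCH2, CH2NH2 → 4.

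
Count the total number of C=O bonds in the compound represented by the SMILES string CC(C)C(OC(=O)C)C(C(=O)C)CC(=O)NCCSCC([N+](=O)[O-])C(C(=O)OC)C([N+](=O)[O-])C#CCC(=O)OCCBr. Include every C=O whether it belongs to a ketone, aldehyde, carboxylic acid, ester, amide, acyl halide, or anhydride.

CH(OCOCH3): ester, 1 C=O (running total 1).
CH(COCH3): ketone, 1 C=O (running total 2).
CH2CONHCH2: amide, 1 C=O (running total 3).
CH(COOCH3): ester, 1 C=O (running total 4).
CH2COOCH2: ester, 1 C=O (running total 5).

5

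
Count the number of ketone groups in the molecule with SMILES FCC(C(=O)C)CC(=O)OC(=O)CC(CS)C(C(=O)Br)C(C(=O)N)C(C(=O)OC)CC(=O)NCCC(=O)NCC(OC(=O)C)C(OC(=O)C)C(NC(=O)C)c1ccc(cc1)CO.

1

halogen on an sp³ carbon → alkyl halide.
pendant –COCH3: carbonyl C bonded to two carbons → ketone.
two acyl groups sharing one oxygen, –C(=O)–O–C(=O)– → anhydride.
pendant –CH2SH → thiol.
pendant –C(=O)X: carbonyl C bonded to C and halogen → acyl halide.
pendant –CONH2: carbonyl C bonded to C and N → amide.
pendant –COOCH3: carbonyl C bonded to C and –OCH3 → ester.
–C(=O)–N– linkage → amide (the N is not an amine).
–C(=O)–N– linkage → amide (the N is not an amine).
pendant –OC(=O)CH3: an acyloxy group → ester.
pendant –OC(=O)CH3: an acyloxy group → ester.
pendant –NHC(=O)CH3: N bonded to a carbonyl → amide (not amine).
para-disubstituted benzene ring → arene.
–OH on an sp³ carbon → alcohol.
Ketone appears at: CH(COCH3) → 1.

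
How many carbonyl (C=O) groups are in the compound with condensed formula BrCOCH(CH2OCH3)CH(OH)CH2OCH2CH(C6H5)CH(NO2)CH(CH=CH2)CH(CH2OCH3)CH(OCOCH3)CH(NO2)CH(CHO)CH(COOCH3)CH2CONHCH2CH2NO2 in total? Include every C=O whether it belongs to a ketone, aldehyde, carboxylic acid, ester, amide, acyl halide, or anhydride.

BrCO: acyl halide, 1 C=O (running total 1).
CH(OCOCH3): ester, 1 C=O (running total 2).
CH(CHO): aldehyde, 1 C=O (running total 3).
CH(COOCH3): ester, 1 C=O (running total 4).
CH2CONHCH2: amide, 1 C=O (running total 5).

5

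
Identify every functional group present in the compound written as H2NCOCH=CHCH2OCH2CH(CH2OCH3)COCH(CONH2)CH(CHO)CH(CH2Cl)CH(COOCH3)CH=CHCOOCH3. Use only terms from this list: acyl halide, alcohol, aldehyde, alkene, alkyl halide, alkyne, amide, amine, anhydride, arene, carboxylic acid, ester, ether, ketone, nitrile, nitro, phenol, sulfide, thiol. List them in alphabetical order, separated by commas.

aldehyde, alkene, alkyl halide, amide, ester, ether, ketone

Working along the chain:
  H2NCO: –C(=O)NH2: carbonyl C bonded to C and to N → amide (the N is not a separate amine).
  CH=CH: C=C double bond → alkene.
  CH2OCH2: C–O–C with sp³ carbons on both sides and no adjacent C=O → ether.
  CH(CH2OCH3): pendant –CH2OCH3: C–O–C linkage → ether.
  CO: –C(=O)– with carbon on both sides → ketone.
  CH(CONH2): pendant –CONH2: carbonyl C bonded to C and N → amide.
  CH(CHO): pendant –CHO: carbonyl C bonded to C and H → aldehyde.
  CH(CH2Cl): pendant –CH2X: halogen on sp³ carbon → alkyl halide.
  CH(COOCH3): pendant –COOCH3: carbonyl C bonded to C and –OCH3 → ester.
  CH=CH: C=C double bond → alkene.
  COOCH3: –C(=O)OCH3: carbonyl C bonded to C and to –OCH3 → ester (not ketone + ether).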